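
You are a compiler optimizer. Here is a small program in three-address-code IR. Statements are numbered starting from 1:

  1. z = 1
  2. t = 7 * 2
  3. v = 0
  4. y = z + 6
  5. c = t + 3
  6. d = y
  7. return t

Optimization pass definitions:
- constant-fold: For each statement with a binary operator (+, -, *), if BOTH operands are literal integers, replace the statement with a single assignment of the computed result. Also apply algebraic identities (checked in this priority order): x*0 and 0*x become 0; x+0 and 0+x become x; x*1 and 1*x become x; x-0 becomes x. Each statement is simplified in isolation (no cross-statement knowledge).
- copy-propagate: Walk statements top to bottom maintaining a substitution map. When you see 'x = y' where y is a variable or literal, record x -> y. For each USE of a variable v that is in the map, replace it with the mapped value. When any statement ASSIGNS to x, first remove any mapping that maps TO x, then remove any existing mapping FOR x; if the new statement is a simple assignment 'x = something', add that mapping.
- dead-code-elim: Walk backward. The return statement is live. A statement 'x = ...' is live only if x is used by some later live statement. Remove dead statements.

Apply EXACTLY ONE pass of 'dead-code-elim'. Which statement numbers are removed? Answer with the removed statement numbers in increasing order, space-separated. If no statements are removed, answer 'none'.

Answer: 1 3 4 5 6

Derivation:
Backward liveness scan:
Stmt 1 'z = 1': DEAD (z not in live set [])
Stmt 2 't = 7 * 2': KEEP (t is live); live-in = []
Stmt 3 'v = 0': DEAD (v not in live set ['t'])
Stmt 4 'y = z + 6': DEAD (y not in live set ['t'])
Stmt 5 'c = t + 3': DEAD (c not in live set ['t'])
Stmt 6 'd = y': DEAD (d not in live set ['t'])
Stmt 7 'return t': KEEP (return); live-in = ['t']
Removed statement numbers: [1, 3, 4, 5, 6]
Surviving IR:
  t = 7 * 2
  return t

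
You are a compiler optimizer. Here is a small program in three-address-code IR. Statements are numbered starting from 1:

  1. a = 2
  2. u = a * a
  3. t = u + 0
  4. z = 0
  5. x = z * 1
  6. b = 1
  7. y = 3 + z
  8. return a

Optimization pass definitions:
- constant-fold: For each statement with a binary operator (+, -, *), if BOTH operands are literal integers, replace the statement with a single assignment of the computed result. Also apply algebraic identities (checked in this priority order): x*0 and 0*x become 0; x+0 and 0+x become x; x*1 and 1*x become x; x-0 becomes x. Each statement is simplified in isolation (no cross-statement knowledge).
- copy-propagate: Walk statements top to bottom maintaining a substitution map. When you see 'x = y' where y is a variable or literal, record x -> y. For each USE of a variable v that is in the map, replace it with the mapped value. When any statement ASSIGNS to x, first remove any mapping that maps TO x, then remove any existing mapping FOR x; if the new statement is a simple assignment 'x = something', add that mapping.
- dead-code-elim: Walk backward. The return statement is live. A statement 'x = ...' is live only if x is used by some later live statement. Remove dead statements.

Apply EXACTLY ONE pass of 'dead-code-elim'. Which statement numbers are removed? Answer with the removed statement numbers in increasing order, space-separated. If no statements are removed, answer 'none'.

Answer: 2 3 4 5 6 7

Derivation:
Backward liveness scan:
Stmt 1 'a = 2': KEEP (a is live); live-in = []
Stmt 2 'u = a * a': DEAD (u not in live set ['a'])
Stmt 3 't = u + 0': DEAD (t not in live set ['a'])
Stmt 4 'z = 0': DEAD (z not in live set ['a'])
Stmt 5 'x = z * 1': DEAD (x not in live set ['a'])
Stmt 6 'b = 1': DEAD (b not in live set ['a'])
Stmt 7 'y = 3 + z': DEAD (y not in live set ['a'])
Stmt 8 'return a': KEEP (return); live-in = ['a']
Removed statement numbers: [2, 3, 4, 5, 6, 7]
Surviving IR:
  a = 2
  return a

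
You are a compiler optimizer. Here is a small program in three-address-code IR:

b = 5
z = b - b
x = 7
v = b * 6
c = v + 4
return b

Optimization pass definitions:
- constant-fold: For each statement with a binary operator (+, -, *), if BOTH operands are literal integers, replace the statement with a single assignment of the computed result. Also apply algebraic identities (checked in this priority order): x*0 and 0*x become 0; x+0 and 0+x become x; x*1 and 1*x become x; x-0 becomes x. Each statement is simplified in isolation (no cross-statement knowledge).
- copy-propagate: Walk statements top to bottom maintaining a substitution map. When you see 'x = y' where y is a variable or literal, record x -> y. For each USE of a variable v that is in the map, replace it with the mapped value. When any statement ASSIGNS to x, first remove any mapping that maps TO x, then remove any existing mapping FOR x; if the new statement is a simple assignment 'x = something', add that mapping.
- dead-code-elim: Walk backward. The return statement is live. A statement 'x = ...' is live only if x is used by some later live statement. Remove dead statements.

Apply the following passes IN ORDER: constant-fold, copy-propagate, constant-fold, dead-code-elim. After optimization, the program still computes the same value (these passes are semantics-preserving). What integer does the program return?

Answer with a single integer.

Answer: 5

Derivation:
Initial IR:
  b = 5
  z = b - b
  x = 7
  v = b * 6
  c = v + 4
  return b
After constant-fold (6 stmts):
  b = 5
  z = b - b
  x = 7
  v = b * 6
  c = v + 4
  return b
After copy-propagate (6 stmts):
  b = 5
  z = 5 - 5
  x = 7
  v = 5 * 6
  c = v + 4
  return 5
After constant-fold (6 stmts):
  b = 5
  z = 0
  x = 7
  v = 30
  c = v + 4
  return 5
After dead-code-elim (1 stmts):
  return 5
Evaluate:
  b = 5  =>  b = 5
  z = b - b  =>  z = 0
  x = 7  =>  x = 7
  v = b * 6  =>  v = 30
  c = v + 4  =>  c = 34
  return b = 5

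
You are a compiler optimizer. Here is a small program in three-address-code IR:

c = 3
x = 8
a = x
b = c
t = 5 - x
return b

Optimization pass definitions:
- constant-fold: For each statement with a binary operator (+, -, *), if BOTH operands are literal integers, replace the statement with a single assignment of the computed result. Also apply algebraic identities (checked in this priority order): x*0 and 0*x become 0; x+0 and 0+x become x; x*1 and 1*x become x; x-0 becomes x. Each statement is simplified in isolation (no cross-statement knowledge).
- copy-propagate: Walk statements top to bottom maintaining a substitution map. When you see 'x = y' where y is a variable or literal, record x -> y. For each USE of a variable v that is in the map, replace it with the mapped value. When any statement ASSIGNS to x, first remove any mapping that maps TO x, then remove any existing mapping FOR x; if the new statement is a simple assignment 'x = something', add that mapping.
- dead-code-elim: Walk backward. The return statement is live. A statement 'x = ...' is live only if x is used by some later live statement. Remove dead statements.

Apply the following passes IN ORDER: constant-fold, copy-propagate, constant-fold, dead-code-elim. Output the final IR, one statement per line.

Answer: return 3

Derivation:
Initial IR:
  c = 3
  x = 8
  a = x
  b = c
  t = 5 - x
  return b
After constant-fold (6 stmts):
  c = 3
  x = 8
  a = x
  b = c
  t = 5 - x
  return b
After copy-propagate (6 stmts):
  c = 3
  x = 8
  a = 8
  b = 3
  t = 5 - 8
  return 3
After constant-fold (6 stmts):
  c = 3
  x = 8
  a = 8
  b = 3
  t = -3
  return 3
After dead-code-elim (1 stmts):
  return 3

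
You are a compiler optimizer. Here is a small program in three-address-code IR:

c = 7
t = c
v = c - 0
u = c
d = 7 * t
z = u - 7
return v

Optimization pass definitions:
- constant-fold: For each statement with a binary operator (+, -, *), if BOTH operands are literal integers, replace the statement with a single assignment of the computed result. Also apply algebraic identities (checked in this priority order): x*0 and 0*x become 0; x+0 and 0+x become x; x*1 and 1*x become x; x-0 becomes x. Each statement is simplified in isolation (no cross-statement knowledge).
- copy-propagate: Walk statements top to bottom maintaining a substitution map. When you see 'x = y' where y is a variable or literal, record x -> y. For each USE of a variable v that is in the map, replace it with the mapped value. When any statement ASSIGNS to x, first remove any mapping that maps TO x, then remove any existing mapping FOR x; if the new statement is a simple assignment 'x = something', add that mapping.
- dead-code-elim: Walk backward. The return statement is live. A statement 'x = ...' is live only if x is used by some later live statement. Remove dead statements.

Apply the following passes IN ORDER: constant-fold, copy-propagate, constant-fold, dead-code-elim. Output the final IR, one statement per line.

Initial IR:
  c = 7
  t = c
  v = c - 0
  u = c
  d = 7 * t
  z = u - 7
  return v
After constant-fold (7 stmts):
  c = 7
  t = c
  v = c
  u = c
  d = 7 * t
  z = u - 7
  return v
After copy-propagate (7 stmts):
  c = 7
  t = 7
  v = 7
  u = 7
  d = 7 * 7
  z = 7 - 7
  return 7
After constant-fold (7 stmts):
  c = 7
  t = 7
  v = 7
  u = 7
  d = 49
  z = 0
  return 7
After dead-code-elim (1 stmts):
  return 7

Answer: return 7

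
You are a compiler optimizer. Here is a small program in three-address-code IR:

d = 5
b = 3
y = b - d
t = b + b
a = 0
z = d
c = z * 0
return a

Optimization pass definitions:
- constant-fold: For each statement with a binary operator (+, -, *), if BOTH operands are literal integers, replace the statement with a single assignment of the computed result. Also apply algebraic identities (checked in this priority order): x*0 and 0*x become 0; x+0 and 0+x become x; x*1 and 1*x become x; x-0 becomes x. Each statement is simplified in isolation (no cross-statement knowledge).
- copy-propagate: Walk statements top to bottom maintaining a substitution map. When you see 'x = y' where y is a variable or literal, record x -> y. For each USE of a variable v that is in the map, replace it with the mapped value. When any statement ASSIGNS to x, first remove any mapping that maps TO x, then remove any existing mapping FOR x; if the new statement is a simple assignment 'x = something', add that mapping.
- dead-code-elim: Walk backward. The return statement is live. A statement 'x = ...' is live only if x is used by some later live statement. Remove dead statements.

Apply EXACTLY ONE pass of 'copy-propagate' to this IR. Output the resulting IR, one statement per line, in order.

Applying copy-propagate statement-by-statement:
  [1] d = 5  (unchanged)
  [2] b = 3  (unchanged)
  [3] y = b - d  -> y = 3 - 5
  [4] t = b + b  -> t = 3 + 3
  [5] a = 0  (unchanged)
  [6] z = d  -> z = 5
  [7] c = z * 0  -> c = 5 * 0
  [8] return a  -> return 0
Result (8 stmts):
  d = 5
  b = 3
  y = 3 - 5
  t = 3 + 3
  a = 0
  z = 5
  c = 5 * 0
  return 0

Answer: d = 5
b = 3
y = 3 - 5
t = 3 + 3
a = 0
z = 5
c = 5 * 0
return 0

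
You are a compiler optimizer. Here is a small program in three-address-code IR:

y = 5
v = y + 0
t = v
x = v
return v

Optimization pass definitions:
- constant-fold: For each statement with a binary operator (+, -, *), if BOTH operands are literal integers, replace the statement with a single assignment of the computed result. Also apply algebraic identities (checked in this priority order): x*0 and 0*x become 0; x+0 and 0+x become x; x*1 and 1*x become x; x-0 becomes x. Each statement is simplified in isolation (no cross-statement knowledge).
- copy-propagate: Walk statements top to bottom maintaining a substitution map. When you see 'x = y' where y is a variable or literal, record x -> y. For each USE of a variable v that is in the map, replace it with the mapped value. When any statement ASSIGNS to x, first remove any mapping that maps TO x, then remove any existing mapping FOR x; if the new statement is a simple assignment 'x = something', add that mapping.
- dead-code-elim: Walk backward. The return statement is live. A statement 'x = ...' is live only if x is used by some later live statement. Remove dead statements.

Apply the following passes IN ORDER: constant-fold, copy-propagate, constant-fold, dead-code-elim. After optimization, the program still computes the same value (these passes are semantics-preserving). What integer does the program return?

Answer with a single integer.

Answer: 5

Derivation:
Initial IR:
  y = 5
  v = y + 0
  t = v
  x = v
  return v
After constant-fold (5 stmts):
  y = 5
  v = y
  t = v
  x = v
  return v
After copy-propagate (5 stmts):
  y = 5
  v = 5
  t = 5
  x = 5
  return 5
After constant-fold (5 stmts):
  y = 5
  v = 5
  t = 5
  x = 5
  return 5
After dead-code-elim (1 stmts):
  return 5
Evaluate:
  y = 5  =>  y = 5
  v = y + 0  =>  v = 5
  t = v  =>  t = 5
  x = v  =>  x = 5
  return v = 5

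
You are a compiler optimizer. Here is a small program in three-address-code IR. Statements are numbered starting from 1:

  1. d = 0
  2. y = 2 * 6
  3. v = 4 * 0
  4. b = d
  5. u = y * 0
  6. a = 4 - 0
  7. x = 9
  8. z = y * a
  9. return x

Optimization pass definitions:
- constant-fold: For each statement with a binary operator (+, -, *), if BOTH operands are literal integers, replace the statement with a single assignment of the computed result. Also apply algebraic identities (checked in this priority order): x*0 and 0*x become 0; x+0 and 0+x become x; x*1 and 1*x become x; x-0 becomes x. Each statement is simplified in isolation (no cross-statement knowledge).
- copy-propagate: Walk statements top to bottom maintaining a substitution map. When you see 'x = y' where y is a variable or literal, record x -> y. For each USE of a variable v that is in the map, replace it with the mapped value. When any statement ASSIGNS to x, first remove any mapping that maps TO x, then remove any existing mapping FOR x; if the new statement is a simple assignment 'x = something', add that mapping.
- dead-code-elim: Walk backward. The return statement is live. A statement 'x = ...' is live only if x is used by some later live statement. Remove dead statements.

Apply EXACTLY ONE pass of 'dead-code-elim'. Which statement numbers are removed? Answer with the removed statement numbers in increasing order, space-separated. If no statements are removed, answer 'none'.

Backward liveness scan:
Stmt 1 'd = 0': DEAD (d not in live set [])
Stmt 2 'y = 2 * 6': DEAD (y not in live set [])
Stmt 3 'v = 4 * 0': DEAD (v not in live set [])
Stmt 4 'b = d': DEAD (b not in live set [])
Stmt 5 'u = y * 0': DEAD (u not in live set [])
Stmt 6 'a = 4 - 0': DEAD (a not in live set [])
Stmt 7 'x = 9': KEEP (x is live); live-in = []
Stmt 8 'z = y * a': DEAD (z not in live set ['x'])
Stmt 9 'return x': KEEP (return); live-in = ['x']
Removed statement numbers: [1, 2, 3, 4, 5, 6, 8]
Surviving IR:
  x = 9
  return x

Answer: 1 2 3 4 5 6 8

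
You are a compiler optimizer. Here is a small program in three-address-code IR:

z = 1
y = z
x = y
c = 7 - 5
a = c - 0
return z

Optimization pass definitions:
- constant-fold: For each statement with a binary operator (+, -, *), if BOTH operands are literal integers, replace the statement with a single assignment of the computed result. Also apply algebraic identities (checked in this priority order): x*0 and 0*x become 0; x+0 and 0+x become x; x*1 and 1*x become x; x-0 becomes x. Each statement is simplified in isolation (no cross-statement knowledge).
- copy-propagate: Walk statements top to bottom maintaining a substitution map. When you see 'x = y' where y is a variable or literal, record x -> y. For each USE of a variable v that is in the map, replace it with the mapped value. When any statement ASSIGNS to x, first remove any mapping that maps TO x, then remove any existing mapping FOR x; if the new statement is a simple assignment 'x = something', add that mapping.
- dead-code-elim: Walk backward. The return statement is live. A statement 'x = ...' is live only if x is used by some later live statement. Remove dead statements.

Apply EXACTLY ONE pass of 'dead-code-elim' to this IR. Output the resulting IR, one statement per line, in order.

Answer: z = 1
return z

Derivation:
Applying dead-code-elim statement-by-statement:
  [6] return z  -> KEEP (return); live=['z']
  [5] a = c - 0  -> DEAD (a not live)
  [4] c = 7 - 5  -> DEAD (c not live)
  [3] x = y  -> DEAD (x not live)
  [2] y = z  -> DEAD (y not live)
  [1] z = 1  -> KEEP; live=[]
Result (2 stmts):
  z = 1
  return z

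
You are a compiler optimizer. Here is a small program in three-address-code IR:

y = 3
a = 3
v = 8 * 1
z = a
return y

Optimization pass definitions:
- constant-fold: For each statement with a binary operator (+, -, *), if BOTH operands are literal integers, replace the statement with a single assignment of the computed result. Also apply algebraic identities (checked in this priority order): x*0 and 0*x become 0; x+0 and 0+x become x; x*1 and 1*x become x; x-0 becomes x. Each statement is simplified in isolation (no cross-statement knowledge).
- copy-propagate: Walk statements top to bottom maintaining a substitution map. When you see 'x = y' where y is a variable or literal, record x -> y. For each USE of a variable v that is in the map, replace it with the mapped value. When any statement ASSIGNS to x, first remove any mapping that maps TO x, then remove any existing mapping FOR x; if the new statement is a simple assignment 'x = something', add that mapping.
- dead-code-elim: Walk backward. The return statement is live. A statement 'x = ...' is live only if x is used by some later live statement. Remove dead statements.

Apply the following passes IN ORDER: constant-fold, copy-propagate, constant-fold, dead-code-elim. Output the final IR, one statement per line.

Answer: return 3

Derivation:
Initial IR:
  y = 3
  a = 3
  v = 8 * 1
  z = a
  return y
After constant-fold (5 stmts):
  y = 3
  a = 3
  v = 8
  z = a
  return y
After copy-propagate (5 stmts):
  y = 3
  a = 3
  v = 8
  z = 3
  return 3
After constant-fold (5 stmts):
  y = 3
  a = 3
  v = 8
  z = 3
  return 3
After dead-code-elim (1 stmts):
  return 3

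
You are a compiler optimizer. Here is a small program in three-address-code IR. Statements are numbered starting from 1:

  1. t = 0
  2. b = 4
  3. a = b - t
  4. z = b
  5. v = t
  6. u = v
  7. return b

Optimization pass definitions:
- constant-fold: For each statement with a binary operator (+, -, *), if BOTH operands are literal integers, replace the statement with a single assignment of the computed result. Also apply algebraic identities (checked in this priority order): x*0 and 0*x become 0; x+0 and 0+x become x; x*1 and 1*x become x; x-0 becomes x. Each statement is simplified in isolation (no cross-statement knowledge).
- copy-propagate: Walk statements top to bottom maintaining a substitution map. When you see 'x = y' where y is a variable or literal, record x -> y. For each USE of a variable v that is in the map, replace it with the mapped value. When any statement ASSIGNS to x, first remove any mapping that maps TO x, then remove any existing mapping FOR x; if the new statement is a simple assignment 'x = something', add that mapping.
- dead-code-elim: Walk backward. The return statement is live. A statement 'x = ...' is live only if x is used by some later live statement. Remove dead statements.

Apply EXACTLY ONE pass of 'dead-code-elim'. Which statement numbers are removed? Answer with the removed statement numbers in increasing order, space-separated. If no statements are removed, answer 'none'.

Answer: 1 3 4 5 6

Derivation:
Backward liveness scan:
Stmt 1 't = 0': DEAD (t not in live set [])
Stmt 2 'b = 4': KEEP (b is live); live-in = []
Stmt 3 'a = b - t': DEAD (a not in live set ['b'])
Stmt 4 'z = b': DEAD (z not in live set ['b'])
Stmt 5 'v = t': DEAD (v not in live set ['b'])
Stmt 6 'u = v': DEAD (u not in live set ['b'])
Stmt 7 'return b': KEEP (return); live-in = ['b']
Removed statement numbers: [1, 3, 4, 5, 6]
Surviving IR:
  b = 4
  return b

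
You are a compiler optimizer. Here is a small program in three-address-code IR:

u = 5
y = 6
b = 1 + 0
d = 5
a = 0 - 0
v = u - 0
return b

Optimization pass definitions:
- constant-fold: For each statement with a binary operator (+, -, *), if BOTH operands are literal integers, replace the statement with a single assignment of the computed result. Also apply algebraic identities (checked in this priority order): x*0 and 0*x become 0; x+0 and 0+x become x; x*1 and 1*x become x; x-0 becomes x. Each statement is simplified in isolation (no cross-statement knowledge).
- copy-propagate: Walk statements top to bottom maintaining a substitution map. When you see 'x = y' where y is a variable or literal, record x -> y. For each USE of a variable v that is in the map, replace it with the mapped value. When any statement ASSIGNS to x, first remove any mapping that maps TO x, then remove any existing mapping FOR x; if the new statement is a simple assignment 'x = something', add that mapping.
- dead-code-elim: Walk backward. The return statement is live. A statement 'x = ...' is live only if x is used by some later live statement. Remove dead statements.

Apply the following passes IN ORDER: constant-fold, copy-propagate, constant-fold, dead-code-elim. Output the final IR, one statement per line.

Answer: return 1

Derivation:
Initial IR:
  u = 5
  y = 6
  b = 1 + 0
  d = 5
  a = 0 - 0
  v = u - 0
  return b
After constant-fold (7 stmts):
  u = 5
  y = 6
  b = 1
  d = 5
  a = 0
  v = u
  return b
After copy-propagate (7 stmts):
  u = 5
  y = 6
  b = 1
  d = 5
  a = 0
  v = 5
  return 1
After constant-fold (7 stmts):
  u = 5
  y = 6
  b = 1
  d = 5
  a = 0
  v = 5
  return 1
After dead-code-elim (1 stmts):
  return 1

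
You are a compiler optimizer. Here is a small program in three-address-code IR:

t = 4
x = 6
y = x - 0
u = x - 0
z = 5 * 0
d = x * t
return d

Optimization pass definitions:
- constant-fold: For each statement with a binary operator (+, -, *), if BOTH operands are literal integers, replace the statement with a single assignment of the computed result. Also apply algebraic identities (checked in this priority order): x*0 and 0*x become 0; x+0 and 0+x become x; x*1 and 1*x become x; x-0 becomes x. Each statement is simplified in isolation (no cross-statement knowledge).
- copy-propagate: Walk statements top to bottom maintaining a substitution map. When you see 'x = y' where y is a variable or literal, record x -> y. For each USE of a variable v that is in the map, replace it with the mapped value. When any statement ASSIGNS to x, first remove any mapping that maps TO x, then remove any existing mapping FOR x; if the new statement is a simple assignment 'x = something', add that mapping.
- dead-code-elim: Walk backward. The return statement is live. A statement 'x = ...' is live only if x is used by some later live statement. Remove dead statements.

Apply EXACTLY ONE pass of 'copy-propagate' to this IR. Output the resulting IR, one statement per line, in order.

Applying copy-propagate statement-by-statement:
  [1] t = 4  (unchanged)
  [2] x = 6  (unchanged)
  [3] y = x - 0  -> y = 6 - 0
  [4] u = x - 0  -> u = 6 - 0
  [5] z = 5 * 0  (unchanged)
  [6] d = x * t  -> d = 6 * 4
  [7] return d  (unchanged)
Result (7 stmts):
  t = 4
  x = 6
  y = 6 - 0
  u = 6 - 0
  z = 5 * 0
  d = 6 * 4
  return d

Answer: t = 4
x = 6
y = 6 - 0
u = 6 - 0
z = 5 * 0
d = 6 * 4
return d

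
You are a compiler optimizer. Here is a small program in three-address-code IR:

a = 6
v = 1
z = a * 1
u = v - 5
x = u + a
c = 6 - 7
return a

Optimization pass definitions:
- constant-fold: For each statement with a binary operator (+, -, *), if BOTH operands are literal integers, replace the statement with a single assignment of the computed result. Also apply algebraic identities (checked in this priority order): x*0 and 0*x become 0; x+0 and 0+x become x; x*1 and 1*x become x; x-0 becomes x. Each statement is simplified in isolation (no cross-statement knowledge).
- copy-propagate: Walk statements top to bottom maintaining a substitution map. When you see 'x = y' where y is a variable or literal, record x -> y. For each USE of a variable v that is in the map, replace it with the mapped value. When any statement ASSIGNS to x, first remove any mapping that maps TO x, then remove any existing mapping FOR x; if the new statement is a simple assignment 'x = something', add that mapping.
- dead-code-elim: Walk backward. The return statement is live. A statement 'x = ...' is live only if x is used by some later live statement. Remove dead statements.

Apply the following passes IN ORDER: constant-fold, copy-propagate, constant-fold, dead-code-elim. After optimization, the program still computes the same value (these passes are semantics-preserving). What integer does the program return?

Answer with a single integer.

Initial IR:
  a = 6
  v = 1
  z = a * 1
  u = v - 5
  x = u + a
  c = 6 - 7
  return a
After constant-fold (7 stmts):
  a = 6
  v = 1
  z = a
  u = v - 5
  x = u + a
  c = -1
  return a
After copy-propagate (7 stmts):
  a = 6
  v = 1
  z = 6
  u = 1 - 5
  x = u + 6
  c = -1
  return 6
After constant-fold (7 stmts):
  a = 6
  v = 1
  z = 6
  u = -4
  x = u + 6
  c = -1
  return 6
After dead-code-elim (1 stmts):
  return 6
Evaluate:
  a = 6  =>  a = 6
  v = 1  =>  v = 1
  z = a * 1  =>  z = 6
  u = v - 5  =>  u = -4
  x = u + a  =>  x = 2
  c = 6 - 7  =>  c = -1
  return a = 6

Answer: 6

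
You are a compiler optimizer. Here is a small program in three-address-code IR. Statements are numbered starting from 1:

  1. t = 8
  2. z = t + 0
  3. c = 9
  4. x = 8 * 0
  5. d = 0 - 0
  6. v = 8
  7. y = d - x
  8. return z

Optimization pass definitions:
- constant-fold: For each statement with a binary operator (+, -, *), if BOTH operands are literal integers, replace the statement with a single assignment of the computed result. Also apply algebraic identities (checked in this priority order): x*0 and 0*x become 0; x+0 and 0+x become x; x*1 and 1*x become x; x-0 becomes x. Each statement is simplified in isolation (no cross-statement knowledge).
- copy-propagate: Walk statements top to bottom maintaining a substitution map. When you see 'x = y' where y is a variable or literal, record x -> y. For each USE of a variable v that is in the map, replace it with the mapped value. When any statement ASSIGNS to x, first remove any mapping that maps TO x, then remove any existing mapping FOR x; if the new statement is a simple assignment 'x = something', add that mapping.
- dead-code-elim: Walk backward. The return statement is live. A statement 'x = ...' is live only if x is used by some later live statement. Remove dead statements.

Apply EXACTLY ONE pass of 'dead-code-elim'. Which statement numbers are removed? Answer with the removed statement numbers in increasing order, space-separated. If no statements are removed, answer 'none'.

Backward liveness scan:
Stmt 1 't = 8': KEEP (t is live); live-in = []
Stmt 2 'z = t + 0': KEEP (z is live); live-in = ['t']
Stmt 3 'c = 9': DEAD (c not in live set ['z'])
Stmt 4 'x = 8 * 0': DEAD (x not in live set ['z'])
Stmt 5 'd = 0 - 0': DEAD (d not in live set ['z'])
Stmt 6 'v = 8': DEAD (v not in live set ['z'])
Stmt 7 'y = d - x': DEAD (y not in live set ['z'])
Stmt 8 'return z': KEEP (return); live-in = ['z']
Removed statement numbers: [3, 4, 5, 6, 7]
Surviving IR:
  t = 8
  z = t + 0
  return z

Answer: 3 4 5 6 7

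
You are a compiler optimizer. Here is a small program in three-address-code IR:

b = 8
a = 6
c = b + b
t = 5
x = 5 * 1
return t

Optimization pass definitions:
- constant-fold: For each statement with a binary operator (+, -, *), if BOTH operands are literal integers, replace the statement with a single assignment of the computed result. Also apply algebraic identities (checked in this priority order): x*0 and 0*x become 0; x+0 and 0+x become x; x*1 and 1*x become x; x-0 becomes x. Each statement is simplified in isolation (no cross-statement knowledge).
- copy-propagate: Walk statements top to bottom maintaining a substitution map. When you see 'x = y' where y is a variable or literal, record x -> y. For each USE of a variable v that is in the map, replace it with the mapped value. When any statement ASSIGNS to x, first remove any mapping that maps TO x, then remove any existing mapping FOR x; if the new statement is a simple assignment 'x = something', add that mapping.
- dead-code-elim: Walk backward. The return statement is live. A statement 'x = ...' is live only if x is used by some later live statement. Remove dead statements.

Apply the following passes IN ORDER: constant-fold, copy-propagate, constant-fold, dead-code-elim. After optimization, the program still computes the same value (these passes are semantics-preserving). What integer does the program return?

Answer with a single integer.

Answer: 5

Derivation:
Initial IR:
  b = 8
  a = 6
  c = b + b
  t = 5
  x = 5 * 1
  return t
After constant-fold (6 stmts):
  b = 8
  a = 6
  c = b + b
  t = 5
  x = 5
  return t
After copy-propagate (6 stmts):
  b = 8
  a = 6
  c = 8 + 8
  t = 5
  x = 5
  return 5
After constant-fold (6 stmts):
  b = 8
  a = 6
  c = 16
  t = 5
  x = 5
  return 5
After dead-code-elim (1 stmts):
  return 5
Evaluate:
  b = 8  =>  b = 8
  a = 6  =>  a = 6
  c = b + b  =>  c = 16
  t = 5  =>  t = 5
  x = 5 * 1  =>  x = 5
  return t = 5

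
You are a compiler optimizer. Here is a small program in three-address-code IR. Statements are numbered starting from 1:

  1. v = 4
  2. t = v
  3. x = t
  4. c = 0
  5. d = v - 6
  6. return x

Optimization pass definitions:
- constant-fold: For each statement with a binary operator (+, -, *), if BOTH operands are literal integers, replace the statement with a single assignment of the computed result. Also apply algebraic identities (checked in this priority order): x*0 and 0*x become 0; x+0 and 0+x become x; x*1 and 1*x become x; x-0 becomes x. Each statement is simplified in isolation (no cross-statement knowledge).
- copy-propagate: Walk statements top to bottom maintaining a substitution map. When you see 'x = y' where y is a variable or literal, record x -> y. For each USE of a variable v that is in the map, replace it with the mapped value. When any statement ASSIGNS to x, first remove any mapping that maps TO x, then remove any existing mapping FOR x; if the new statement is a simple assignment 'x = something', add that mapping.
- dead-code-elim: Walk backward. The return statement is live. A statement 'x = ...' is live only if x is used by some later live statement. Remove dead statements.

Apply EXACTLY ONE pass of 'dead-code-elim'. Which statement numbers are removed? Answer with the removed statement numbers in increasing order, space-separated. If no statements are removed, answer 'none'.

Answer: 4 5

Derivation:
Backward liveness scan:
Stmt 1 'v = 4': KEEP (v is live); live-in = []
Stmt 2 't = v': KEEP (t is live); live-in = ['v']
Stmt 3 'x = t': KEEP (x is live); live-in = ['t']
Stmt 4 'c = 0': DEAD (c not in live set ['x'])
Stmt 5 'd = v - 6': DEAD (d not in live set ['x'])
Stmt 6 'return x': KEEP (return); live-in = ['x']
Removed statement numbers: [4, 5]
Surviving IR:
  v = 4
  t = v
  x = t
  return x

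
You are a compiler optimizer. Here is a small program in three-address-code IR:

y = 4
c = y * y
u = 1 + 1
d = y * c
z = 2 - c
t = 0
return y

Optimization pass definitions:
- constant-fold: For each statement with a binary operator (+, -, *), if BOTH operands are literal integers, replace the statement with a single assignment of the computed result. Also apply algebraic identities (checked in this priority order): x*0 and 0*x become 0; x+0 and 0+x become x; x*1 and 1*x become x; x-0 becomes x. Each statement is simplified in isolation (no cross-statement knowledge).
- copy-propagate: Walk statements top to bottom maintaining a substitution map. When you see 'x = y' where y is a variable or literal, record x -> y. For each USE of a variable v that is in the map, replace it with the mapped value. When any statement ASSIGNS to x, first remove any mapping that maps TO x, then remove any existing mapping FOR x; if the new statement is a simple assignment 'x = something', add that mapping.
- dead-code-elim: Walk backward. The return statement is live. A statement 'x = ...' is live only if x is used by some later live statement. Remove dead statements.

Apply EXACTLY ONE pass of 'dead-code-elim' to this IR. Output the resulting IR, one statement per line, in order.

Applying dead-code-elim statement-by-statement:
  [7] return y  -> KEEP (return); live=['y']
  [6] t = 0  -> DEAD (t not live)
  [5] z = 2 - c  -> DEAD (z not live)
  [4] d = y * c  -> DEAD (d not live)
  [3] u = 1 + 1  -> DEAD (u not live)
  [2] c = y * y  -> DEAD (c not live)
  [1] y = 4  -> KEEP; live=[]
Result (2 stmts):
  y = 4
  return y

Answer: y = 4
return y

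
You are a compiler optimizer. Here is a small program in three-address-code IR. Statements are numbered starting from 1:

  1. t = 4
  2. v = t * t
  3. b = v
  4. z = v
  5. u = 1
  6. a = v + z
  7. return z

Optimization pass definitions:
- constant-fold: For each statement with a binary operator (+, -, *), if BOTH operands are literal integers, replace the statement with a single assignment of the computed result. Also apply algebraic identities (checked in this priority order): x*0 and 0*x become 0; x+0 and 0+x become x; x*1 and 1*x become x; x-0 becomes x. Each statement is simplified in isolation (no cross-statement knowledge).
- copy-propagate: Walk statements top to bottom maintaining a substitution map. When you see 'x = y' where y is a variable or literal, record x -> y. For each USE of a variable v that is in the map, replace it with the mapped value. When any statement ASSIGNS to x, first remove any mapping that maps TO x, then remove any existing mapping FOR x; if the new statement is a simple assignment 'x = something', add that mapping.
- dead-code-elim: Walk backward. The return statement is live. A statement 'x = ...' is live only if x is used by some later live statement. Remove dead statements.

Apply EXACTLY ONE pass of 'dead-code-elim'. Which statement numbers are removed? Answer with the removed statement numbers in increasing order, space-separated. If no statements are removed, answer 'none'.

Backward liveness scan:
Stmt 1 't = 4': KEEP (t is live); live-in = []
Stmt 2 'v = t * t': KEEP (v is live); live-in = ['t']
Stmt 3 'b = v': DEAD (b not in live set ['v'])
Stmt 4 'z = v': KEEP (z is live); live-in = ['v']
Stmt 5 'u = 1': DEAD (u not in live set ['z'])
Stmt 6 'a = v + z': DEAD (a not in live set ['z'])
Stmt 7 'return z': KEEP (return); live-in = ['z']
Removed statement numbers: [3, 5, 6]
Surviving IR:
  t = 4
  v = t * t
  z = v
  return z

Answer: 3 5 6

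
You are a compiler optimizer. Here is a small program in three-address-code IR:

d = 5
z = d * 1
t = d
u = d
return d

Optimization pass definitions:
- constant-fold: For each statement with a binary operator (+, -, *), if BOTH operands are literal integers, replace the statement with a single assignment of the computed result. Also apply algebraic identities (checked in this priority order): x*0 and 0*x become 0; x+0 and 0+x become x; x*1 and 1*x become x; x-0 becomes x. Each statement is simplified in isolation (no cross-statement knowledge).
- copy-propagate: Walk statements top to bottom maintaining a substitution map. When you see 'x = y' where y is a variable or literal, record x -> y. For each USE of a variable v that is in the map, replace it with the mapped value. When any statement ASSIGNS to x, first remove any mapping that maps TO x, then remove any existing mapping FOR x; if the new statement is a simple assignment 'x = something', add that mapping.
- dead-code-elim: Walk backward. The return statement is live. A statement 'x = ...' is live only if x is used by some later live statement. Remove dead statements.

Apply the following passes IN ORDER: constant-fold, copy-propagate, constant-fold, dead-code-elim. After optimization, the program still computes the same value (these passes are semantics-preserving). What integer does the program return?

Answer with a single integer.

Answer: 5

Derivation:
Initial IR:
  d = 5
  z = d * 1
  t = d
  u = d
  return d
After constant-fold (5 stmts):
  d = 5
  z = d
  t = d
  u = d
  return d
After copy-propagate (5 stmts):
  d = 5
  z = 5
  t = 5
  u = 5
  return 5
After constant-fold (5 stmts):
  d = 5
  z = 5
  t = 5
  u = 5
  return 5
After dead-code-elim (1 stmts):
  return 5
Evaluate:
  d = 5  =>  d = 5
  z = d * 1  =>  z = 5
  t = d  =>  t = 5
  u = d  =>  u = 5
  return d = 5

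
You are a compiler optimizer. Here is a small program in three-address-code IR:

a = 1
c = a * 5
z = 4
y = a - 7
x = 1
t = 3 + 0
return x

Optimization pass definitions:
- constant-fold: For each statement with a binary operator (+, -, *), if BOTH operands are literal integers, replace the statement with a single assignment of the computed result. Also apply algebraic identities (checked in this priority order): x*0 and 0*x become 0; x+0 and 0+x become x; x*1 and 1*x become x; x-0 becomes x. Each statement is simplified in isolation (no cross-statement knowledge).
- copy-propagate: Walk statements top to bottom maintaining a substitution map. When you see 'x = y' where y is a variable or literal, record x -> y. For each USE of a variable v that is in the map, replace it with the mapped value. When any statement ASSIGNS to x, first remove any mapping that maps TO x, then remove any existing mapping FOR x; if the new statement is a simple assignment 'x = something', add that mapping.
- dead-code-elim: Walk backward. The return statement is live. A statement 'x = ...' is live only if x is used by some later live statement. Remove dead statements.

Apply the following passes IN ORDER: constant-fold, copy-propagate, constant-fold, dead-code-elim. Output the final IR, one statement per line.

Initial IR:
  a = 1
  c = a * 5
  z = 4
  y = a - 7
  x = 1
  t = 3 + 0
  return x
After constant-fold (7 stmts):
  a = 1
  c = a * 5
  z = 4
  y = a - 7
  x = 1
  t = 3
  return x
After copy-propagate (7 stmts):
  a = 1
  c = 1 * 5
  z = 4
  y = 1 - 7
  x = 1
  t = 3
  return 1
After constant-fold (7 stmts):
  a = 1
  c = 5
  z = 4
  y = -6
  x = 1
  t = 3
  return 1
After dead-code-elim (1 stmts):
  return 1

Answer: return 1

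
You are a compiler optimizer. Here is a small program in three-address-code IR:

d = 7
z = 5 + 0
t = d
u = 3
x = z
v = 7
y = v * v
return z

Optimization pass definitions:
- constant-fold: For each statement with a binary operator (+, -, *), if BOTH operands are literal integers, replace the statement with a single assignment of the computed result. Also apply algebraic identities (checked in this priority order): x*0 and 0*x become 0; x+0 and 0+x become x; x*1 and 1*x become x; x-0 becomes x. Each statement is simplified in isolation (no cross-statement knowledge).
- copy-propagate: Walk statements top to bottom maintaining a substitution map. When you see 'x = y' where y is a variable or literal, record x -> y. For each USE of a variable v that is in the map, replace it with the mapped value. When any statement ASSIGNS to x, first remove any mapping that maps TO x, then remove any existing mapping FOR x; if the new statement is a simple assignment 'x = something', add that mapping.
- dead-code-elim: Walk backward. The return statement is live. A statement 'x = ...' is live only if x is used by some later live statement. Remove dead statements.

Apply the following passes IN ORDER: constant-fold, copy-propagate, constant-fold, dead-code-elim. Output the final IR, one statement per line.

Answer: return 5

Derivation:
Initial IR:
  d = 7
  z = 5 + 0
  t = d
  u = 3
  x = z
  v = 7
  y = v * v
  return z
After constant-fold (8 stmts):
  d = 7
  z = 5
  t = d
  u = 3
  x = z
  v = 7
  y = v * v
  return z
After copy-propagate (8 stmts):
  d = 7
  z = 5
  t = 7
  u = 3
  x = 5
  v = 7
  y = 7 * 7
  return 5
After constant-fold (8 stmts):
  d = 7
  z = 5
  t = 7
  u = 3
  x = 5
  v = 7
  y = 49
  return 5
After dead-code-elim (1 stmts):
  return 5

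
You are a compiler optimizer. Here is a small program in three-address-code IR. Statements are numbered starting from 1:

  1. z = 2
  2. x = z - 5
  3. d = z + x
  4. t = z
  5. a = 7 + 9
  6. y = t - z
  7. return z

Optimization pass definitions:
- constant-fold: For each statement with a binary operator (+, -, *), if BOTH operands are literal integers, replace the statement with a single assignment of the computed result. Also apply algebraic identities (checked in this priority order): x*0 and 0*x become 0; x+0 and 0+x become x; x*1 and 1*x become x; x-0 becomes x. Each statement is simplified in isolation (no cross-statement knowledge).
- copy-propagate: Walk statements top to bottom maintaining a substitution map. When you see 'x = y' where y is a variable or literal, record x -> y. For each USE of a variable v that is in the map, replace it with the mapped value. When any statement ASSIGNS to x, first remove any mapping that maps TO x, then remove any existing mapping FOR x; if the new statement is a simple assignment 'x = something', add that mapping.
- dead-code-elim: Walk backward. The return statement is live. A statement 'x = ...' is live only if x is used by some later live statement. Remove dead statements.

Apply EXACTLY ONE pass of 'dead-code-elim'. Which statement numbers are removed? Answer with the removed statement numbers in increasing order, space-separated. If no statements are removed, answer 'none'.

Backward liveness scan:
Stmt 1 'z = 2': KEEP (z is live); live-in = []
Stmt 2 'x = z - 5': DEAD (x not in live set ['z'])
Stmt 3 'd = z + x': DEAD (d not in live set ['z'])
Stmt 4 't = z': DEAD (t not in live set ['z'])
Stmt 5 'a = 7 + 9': DEAD (a not in live set ['z'])
Stmt 6 'y = t - z': DEAD (y not in live set ['z'])
Stmt 7 'return z': KEEP (return); live-in = ['z']
Removed statement numbers: [2, 3, 4, 5, 6]
Surviving IR:
  z = 2
  return z

Answer: 2 3 4 5 6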